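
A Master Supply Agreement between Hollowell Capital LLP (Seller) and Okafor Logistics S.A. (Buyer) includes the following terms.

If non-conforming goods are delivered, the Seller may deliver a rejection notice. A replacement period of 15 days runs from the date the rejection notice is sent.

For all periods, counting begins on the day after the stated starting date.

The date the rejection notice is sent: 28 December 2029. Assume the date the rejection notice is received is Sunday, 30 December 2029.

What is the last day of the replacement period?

12 January 2030

The last day of the replacement period: 28 December 2029 + 15 days = 12 January 2030.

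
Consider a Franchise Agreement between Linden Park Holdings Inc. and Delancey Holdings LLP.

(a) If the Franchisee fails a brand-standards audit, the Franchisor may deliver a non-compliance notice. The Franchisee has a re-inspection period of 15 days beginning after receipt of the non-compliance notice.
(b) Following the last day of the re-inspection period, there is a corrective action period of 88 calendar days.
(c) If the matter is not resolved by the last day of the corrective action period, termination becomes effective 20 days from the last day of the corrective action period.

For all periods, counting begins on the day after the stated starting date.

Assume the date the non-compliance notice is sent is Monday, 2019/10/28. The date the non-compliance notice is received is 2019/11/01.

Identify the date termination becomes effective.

2020/03/03

The last day of the re-inspection period: 15 calendar days after 2019/11/01 is 2019/11/16.
The last day of the corrective action period: 88 calendar days after 2019/11/16 is 2020/02/12.
The date termination becomes effective: 2020/02/12 + 20 days = 2020/03/03.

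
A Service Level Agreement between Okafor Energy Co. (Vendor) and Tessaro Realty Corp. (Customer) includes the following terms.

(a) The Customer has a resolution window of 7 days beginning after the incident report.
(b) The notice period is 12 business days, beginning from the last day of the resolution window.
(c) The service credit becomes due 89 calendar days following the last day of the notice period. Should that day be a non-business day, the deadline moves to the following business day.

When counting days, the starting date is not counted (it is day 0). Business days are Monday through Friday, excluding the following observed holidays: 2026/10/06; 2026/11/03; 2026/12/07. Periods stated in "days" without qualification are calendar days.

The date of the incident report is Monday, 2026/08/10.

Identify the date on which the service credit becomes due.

The last day of the resolution window: 7 calendar days after 2026/08/10 is 2026/08/17.
The last day of the notice period: counting 12 business days from Monday, 2026/08/17 (Aug 18, Aug 19, Aug 20, Aug 21, …, Aug 31, Sep 1, Sep 2, skipping weekends) reaches Wednesday, 2026/09/02.
Adding 89 calendar days to 2026/09/02 gives 2026/11/30, which is the date on which the service credit becomes due. 2026/11/30 is a Monday and is not a listed holiday, so no roll-forward applies.

2026/11/30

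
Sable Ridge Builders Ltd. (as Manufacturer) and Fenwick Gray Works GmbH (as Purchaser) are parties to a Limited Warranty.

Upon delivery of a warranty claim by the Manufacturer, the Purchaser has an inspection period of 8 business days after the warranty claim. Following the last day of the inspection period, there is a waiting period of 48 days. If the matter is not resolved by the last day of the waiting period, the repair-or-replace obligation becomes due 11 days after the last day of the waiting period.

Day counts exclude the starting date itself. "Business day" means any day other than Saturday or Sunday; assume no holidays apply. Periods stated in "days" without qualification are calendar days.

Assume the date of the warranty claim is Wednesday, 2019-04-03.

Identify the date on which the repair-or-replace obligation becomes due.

From Wednesday, 2019-04-03, 8 business days (Apr 4, Apr 5, Apr 8, Apr 9, Apr 10, Apr 11, Apr 12, Apr 15, skipping weekends) brings us to Monday, 2019-04-15, which is the last day of the inspection period.
The last day of the waiting period: 48 calendar days after 2019-04-15 is 2019-06-02.
The date on which the repair-or-replace obligation becomes due: 11 calendar days after 2019-06-02 is 2019-06-13.

2019-06-13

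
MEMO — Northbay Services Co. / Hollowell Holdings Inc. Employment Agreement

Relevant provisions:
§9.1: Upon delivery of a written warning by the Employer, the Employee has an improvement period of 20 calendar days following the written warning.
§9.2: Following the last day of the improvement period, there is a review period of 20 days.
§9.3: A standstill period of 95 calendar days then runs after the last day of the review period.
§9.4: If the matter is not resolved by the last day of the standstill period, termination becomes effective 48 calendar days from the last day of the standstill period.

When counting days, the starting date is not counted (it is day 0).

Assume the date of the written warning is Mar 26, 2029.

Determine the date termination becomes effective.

Sep 25, 2029

The last day of the improvement period: Mar 26, 2029 + 20 days = Apr 15, 2029.
The last day of the review period: 20 calendar days after Apr 15, 2029 is May 5, 2029.
Adding 95 calendar days to May 5, 2029 gives Aug 8, 2029, which is the last day of the standstill period.
Adding 48 calendar days to Aug 8, 2029 gives Sep 25, 2029, which is the date termination becomes effective.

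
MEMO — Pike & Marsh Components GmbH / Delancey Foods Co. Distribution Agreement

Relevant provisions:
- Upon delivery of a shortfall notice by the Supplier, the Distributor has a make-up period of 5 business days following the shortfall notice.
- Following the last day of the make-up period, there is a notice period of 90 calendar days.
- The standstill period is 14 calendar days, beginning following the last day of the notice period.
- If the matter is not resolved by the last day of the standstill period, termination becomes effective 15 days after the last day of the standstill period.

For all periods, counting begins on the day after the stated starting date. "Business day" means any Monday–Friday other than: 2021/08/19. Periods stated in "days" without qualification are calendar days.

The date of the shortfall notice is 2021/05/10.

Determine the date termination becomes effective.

2021/09/13

From Monday, 2021/05/10, 5 business days (May 11, May 12, May 13, May 14, May 17, skipping weekends) brings us to Monday, 2021/05/17, which is the last day of the make-up period.
The last day of the notice period: 2021/05/17 + 90 days = 2021/08/15.
The last day of the standstill period: 2021/08/15 + 14 days = 2021/08/29.
Adding 15 calendar days to 2021/08/29 gives 2021/09/13, which is the date termination becomes effective.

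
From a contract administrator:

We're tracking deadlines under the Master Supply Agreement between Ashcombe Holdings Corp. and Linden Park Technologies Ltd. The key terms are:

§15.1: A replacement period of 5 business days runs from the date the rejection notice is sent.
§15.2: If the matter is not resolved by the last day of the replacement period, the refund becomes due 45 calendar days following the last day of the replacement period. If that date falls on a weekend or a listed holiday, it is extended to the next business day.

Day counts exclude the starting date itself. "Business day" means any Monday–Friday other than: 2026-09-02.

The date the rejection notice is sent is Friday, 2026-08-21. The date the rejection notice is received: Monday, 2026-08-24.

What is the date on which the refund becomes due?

The last day of the replacement period: counting 5 business days from Friday, 2026-08-21 (Aug 24, Aug 25, Aug 26, Aug 27, Aug 28, skipping weekends) reaches Friday, 2026-08-28.
The date on which the refund becomes due: 45 calendar days after 2026-08-28 is 2026-10-12. 2026-10-12 is a Monday and is not a listed holiday, so no roll-forward applies.

2026-10-12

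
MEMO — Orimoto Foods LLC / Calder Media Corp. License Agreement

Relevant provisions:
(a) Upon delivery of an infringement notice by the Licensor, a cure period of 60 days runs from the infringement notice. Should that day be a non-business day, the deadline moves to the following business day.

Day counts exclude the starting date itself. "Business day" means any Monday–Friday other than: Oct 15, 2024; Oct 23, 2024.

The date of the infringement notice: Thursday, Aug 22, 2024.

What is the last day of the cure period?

Oct 21, 2024

The last day of the cure period: 60 calendar days after Aug 22, 2024 is Oct 21, 2024. Oct 21, 2024 is a Monday and is not a listed holiday, so no roll-forward applies.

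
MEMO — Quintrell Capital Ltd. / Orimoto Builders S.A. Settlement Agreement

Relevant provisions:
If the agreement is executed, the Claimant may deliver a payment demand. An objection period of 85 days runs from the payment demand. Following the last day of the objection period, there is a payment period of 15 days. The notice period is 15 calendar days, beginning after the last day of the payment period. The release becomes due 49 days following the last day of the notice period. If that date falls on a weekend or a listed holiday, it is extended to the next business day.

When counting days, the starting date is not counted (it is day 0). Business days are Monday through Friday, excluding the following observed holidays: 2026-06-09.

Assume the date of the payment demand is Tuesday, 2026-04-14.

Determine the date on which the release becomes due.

2026-09-25

The last day of the objection period: 85 calendar days after 2026-04-14 is 2026-07-08.
The last day of the payment period: 15 calendar days after 2026-07-08 is 2026-07-23.
The last day of the notice period: 15 calendar days after 2026-07-23 is 2026-08-07.
Adding 49 calendar days to 2026-08-07 gives 2026-09-25, which is the date on which the release becomes due. 2026-09-25 is a Friday and is not a listed holiday, so no roll-forward applies.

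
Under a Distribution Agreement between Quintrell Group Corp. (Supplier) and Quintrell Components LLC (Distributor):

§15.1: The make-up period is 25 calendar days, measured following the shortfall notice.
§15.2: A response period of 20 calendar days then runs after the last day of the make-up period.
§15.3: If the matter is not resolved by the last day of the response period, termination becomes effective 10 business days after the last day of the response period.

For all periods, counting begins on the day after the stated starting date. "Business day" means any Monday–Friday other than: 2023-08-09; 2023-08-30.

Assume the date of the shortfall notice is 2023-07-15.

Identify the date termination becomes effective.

2023-09-13

The last day of the make-up period: 25 calendar days after 2023-07-15 is 2023-08-09.
Adding 20 calendar days to 2023-08-09 gives 2023-08-29, which is the last day of the response period.
The date termination becomes effective: counting 10 business days from Tuesday, 2023-08-29 (Aug 31, Sep 1, Sep 4, Sep 5, Sep 6, Sep 7, Sep 8, Sep 11, Sep 12, Sep 13, skipping weekends and the listed holiday on Aug 30) reaches Wednesday, 2023-09-13.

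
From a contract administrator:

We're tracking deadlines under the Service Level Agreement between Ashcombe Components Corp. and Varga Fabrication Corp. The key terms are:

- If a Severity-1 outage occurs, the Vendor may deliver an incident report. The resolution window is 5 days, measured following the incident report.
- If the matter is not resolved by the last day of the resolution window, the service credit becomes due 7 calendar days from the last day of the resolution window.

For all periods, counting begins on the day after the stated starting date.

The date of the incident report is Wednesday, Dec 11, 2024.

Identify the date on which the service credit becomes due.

Dec 23, 2024

The last day of the resolution window: Dec 11, 2024 + 5 days = Dec 16, 2024.
Adding 7 calendar days to Dec 16, 2024 gives Dec 23, 2024, which is the date on which the service credit becomes due.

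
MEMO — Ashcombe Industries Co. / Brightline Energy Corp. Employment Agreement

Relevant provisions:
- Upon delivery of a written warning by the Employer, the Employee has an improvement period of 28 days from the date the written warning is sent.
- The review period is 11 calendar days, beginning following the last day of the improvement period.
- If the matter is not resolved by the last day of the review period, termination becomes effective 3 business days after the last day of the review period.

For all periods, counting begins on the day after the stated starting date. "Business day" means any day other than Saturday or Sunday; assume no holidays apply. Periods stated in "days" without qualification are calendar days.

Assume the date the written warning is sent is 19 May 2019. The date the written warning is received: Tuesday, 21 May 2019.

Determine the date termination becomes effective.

2 July 2019

Adding 28 calendar days to 19 May 2019 gives 16 June 2019, which is the last day of the improvement period.
The last day of the review period: 11 calendar days after 16 June 2019 is 27 June 2019.
The date termination becomes effective: 3 business days after Thursday, 27 June 2019, skipping weekends — Jun 28, Jul 1, Jul 2 — lands on Tuesday, 2 July 2019.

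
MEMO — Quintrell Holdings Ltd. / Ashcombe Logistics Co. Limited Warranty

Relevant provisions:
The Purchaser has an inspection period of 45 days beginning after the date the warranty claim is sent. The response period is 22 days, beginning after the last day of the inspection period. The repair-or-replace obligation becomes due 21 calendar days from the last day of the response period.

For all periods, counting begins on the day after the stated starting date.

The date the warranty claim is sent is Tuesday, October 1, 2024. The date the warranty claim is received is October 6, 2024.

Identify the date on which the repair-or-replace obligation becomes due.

Adding 45 calendar days to October 1, 2024 gives November 15, 2024, which is the last day of the inspection period.
The last day of the response period: November 15, 2024 + 22 days = December 7, 2024.
The date on which the repair-or-replace obligation becomes due: December 7, 2024 + 21 days = December 28, 2024.

December 28, 2024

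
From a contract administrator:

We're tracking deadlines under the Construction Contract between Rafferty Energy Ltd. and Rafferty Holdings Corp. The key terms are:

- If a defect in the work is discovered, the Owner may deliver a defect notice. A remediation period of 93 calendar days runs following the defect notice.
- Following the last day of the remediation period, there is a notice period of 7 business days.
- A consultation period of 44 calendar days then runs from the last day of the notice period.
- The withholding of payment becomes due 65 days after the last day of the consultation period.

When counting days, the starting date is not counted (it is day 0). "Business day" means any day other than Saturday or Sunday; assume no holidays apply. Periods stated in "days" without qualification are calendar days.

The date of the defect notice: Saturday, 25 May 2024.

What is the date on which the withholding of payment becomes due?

The last day of the remediation period: 93 calendar days after 25 May 2024 is 26 August 2024.
The last day of the notice period: counting 7 business days from Monday, 26 August 2024 (Aug 27, Aug 28, Aug 29, Aug 30, Sep 2, Sep 3, Sep 4, skipping weekends) reaches Wednesday, 4 September 2024.
Adding 44 calendar days to 4 September 2024 gives 18 October 2024, which is the last day of the consultation period.
Adding 65 calendar days to 18 October 2024 gives 22 December 2024, which is the date on which the withholding of payment becomes due.

22 December 2024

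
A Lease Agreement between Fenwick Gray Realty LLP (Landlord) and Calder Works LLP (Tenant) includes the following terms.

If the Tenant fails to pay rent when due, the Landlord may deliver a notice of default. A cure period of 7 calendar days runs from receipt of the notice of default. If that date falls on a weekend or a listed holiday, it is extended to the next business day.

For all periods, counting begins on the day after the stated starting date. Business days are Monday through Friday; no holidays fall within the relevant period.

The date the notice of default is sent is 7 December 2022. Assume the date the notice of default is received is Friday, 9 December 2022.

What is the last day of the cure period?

The last day of the cure period: 7 calendar days after 9 December 2022 is 16 December 2022. 16 December 2022 is a Friday, so no roll-forward applies.

16 December 2022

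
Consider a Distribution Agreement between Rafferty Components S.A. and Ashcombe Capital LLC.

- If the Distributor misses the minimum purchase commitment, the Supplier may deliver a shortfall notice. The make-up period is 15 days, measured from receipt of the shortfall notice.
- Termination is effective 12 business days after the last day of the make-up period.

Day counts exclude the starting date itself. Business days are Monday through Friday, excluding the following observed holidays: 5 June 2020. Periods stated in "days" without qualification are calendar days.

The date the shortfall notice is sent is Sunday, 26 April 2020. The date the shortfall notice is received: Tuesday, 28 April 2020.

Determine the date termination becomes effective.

29 May 2020

The last day of the make-up period: 28 April 2020 + 15 days = 13 May 2020.
The date termination becomes effective: 12 business days after Wednesday, 13 May 2020, skipping weekends — May 14, May 15, May 18, May 19, …, May 27, May 28, May 29 — lands on Friday, 29 May 2020.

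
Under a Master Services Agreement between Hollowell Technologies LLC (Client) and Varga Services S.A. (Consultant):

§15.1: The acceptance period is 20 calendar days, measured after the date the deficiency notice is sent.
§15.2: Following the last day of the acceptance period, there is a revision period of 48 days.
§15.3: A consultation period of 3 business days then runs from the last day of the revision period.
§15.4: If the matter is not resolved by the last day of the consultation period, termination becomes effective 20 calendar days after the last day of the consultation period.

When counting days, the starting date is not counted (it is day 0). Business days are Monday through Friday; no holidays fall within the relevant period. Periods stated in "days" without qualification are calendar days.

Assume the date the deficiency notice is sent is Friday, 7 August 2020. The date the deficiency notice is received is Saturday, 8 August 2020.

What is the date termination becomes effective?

The last day of the acceptance period: 20 calendar days after 7 August 2020 is 27 August 2020.
The last day of the revision period: 48 calendar days after 27 August 2020 is 14 October 2020.
The last day of the consultation period: 3 business days after Wednesday, 14 October 2020, skipping weekends — Oct 15, Oct 16, Oct 19 — lands on Monday, 19 October 2020.
The date termination becomes effective: 19 October 2020 + 20 days = 8 November 2020.

8 November 2020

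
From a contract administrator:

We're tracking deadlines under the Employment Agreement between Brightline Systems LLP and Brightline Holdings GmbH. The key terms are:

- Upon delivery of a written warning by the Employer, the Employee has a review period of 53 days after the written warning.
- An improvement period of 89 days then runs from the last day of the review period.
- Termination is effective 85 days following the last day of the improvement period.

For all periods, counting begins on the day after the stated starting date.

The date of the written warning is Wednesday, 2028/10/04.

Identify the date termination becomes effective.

Adding 53 calendar days to 2028/10/04 gives 2028/11/26, which is the last day of the review period.
The last day of the improvement period: 2028/11/26 + 89 days = 2029/02/23.
The date termination becomes effective: 2029/02/23 + 85 days = 2029/05/19.

2029/05/19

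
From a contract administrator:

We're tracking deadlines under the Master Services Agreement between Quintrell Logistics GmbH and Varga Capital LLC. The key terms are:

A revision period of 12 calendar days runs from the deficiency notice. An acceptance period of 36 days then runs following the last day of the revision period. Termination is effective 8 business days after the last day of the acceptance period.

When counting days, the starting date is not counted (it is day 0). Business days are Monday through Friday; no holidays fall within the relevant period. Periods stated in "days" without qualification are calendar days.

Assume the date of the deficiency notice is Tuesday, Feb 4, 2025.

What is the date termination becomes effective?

Apr 3, 2025

The last day of the revision period: 12 calendar days after Feb 4, 2025 is Feb 16, 2025.
The last day of the acceptance period: 36 calendar days after Feb 16, 2025 is Mar 24, 2025.
The date termination becomes effective: counting 8 business days from Monday, Mar 24, 2025 (Mar 25, Mar 26, Mar 27, Mar 28, Mar 31, Apr 1, Apr 2, Apr 3, skipping weekends) reaches Thursday, Apr 3, 2025.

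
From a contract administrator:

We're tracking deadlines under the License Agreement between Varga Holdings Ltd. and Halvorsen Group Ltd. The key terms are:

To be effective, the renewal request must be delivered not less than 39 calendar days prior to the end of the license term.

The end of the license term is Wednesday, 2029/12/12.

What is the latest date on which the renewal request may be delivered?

Counting back 39 calendar days from 2029/12/12 gives 2029/11/03.

2029/11/03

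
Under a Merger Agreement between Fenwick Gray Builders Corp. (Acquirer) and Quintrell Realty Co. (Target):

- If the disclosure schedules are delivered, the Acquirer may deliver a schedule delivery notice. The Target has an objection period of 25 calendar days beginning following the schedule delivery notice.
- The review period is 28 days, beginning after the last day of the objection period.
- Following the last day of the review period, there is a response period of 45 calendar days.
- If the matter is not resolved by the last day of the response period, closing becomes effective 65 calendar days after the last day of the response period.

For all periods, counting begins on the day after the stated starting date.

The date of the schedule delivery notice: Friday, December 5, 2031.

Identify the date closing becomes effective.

May 16, 2032

Adding 25 calendar days to December 5, 2031 gives December 30, 2031, which is the last day of the objection period.
The last day of the review period: December 30, 2031 + 28 days = January 27, 2032.
Adding 45 calendar days to January 27, 2032 gives March 12, 2032, which is the last day of the response period.
The date closing becomes effective: March 12, 2032 + 65 days = May 16, 2032.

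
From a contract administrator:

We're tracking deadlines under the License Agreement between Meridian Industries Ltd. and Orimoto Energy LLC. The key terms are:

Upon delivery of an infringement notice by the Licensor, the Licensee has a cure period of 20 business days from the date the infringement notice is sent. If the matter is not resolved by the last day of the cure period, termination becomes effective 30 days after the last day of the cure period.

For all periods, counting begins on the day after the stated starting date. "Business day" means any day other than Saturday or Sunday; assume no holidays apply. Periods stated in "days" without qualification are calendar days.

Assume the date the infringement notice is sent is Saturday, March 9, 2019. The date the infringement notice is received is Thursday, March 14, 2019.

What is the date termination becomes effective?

From Saturday, March 9, 2019, 20 business days (Mar 11, Mar 12, Mar 13, Mar 14, …, Apr 3, Apr 4, Apr 5, skipping weekends) brings us to Friday, April 5, 2019, which is the last day of the cure period.
Adding 30 calendar days to April 5, 2019 gives May 5, 2019, which is the date termination becomes effective.

May 5, 2019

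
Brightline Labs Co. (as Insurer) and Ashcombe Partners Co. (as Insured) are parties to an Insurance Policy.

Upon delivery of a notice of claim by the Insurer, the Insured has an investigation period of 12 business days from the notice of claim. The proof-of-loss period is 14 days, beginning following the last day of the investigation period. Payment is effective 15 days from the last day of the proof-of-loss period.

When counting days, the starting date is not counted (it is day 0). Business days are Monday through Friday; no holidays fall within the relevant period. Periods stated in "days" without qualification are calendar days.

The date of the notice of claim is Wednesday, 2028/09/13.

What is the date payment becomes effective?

2028/10/28

From Wednesday, 2028/09/13, 12 business days (Sep 14, Sep 15, Sep 18, Sep 19, …, Sep 27, Sep 28, Sep 29, skipping weekends) brings us to Friday, 2028/09/29, which is the last day of the investigation period.
The last day of the proof-of-loss period: 2028/09/29 + 14 days = 2028/10/13.
The date payment becomes effective: 15 calendar days after 2028/10/13 is 2028/10/28.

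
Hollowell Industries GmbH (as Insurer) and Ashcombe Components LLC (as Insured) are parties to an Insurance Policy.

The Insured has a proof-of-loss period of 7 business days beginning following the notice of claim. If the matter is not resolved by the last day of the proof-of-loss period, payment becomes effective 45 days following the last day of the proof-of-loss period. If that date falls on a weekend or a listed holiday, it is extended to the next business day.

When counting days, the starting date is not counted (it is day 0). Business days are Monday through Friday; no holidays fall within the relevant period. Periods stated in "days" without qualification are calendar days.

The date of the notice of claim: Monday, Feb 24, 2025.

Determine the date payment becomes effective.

Apr 21, 2025

The last day of the proof-of-loss period: 7 business days after Monday, Feb 24, 2025, skipping weekends — Feb 25, Feb 26, Feb 27, Feb 28, Mar 3, Mar 4, Mar 5 — lands on Wednesday, Mar 5, 2025.
Adding 45 calendar days to Mar 5, 2025 gives Apr 19, 2025, which is the date payment becomes effective. That falls on a Saturday, so it rolls to the next business day, Monday, Apr 21, 2025.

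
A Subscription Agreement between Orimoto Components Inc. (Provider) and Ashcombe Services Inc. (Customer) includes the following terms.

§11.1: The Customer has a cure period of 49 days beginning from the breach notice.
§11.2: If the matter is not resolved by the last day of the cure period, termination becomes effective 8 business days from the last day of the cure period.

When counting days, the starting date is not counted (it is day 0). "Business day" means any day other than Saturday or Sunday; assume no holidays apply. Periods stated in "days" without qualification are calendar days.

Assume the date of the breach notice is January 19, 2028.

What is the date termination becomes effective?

March 20, 2028

Adding 49 calendar days to January 19, 2028 gives March 8, 2028, which is the last day of the cure period.
The date termination becomes effective: counting 8 business days from Wednesday, March 8, 2028 (Mar 9, Mar 10, Mar 13, Mar 14, Mar 15, Mar 16, Mar 17, Mar 20, skipping weekends) reaches Monday, March 20, 2028.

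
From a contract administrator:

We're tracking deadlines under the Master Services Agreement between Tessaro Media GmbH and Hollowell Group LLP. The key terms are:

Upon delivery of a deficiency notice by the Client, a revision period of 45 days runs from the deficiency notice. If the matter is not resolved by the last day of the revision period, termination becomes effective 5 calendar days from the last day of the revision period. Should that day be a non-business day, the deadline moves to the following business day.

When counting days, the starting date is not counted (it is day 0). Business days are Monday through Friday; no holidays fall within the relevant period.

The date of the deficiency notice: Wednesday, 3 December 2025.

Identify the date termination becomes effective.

22 January 2026

The last day of the revision period: 45 calendar days after 3 December 2025 is 17 January 2026.
The date termination becomes effective: 17 January 2026 + 5 days = 22 January 2026. 22 January 2026 is a Thursday, so no roll-forward applies.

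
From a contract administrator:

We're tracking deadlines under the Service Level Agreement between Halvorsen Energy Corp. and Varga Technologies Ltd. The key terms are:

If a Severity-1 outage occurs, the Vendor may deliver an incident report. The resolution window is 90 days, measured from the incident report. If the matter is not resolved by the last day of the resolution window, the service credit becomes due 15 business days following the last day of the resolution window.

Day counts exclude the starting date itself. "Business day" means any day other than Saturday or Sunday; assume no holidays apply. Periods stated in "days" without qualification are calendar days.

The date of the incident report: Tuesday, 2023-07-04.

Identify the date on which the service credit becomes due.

2023-10-23

Adding 90 calendar days to 2023-07-04 gives 2023-10-02, which is the last day of the resolution window.
The date on which the service credit becomes due: counting 15 business days from Monday, 2023-10-02 (Oct 3, Oct 4, Oct 5, Oct 6, …, Oct 19, Oct 20, Oct 23, skipping weekends) reaches Monday, 2023-10-23.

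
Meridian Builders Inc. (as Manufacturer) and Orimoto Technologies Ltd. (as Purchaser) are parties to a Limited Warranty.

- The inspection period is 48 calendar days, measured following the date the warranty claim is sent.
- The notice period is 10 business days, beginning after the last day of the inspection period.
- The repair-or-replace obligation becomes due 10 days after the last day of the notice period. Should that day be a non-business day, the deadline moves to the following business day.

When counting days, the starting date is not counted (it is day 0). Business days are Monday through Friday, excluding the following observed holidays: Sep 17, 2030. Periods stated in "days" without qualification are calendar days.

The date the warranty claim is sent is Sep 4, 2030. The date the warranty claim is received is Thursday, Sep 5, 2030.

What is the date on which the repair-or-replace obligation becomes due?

The last day of the inspection period: 48 calendar days after Sep 4, 2030 is Oct 22, 2030.
From Tuesday, Oct 22, 2030, 10 business days (Oct 23, Oct 24, Oct 25, Oct 28, Oct 29, Oct 30, Oct 31, Nov 1, Nov 4, Nov 5, skipping weekends) brings us to Tuesday, Nov 5, 2030, which is the last day of the notice period.
The date on which the repair-or-replace obligation becomes due: Nov 5, 2030 + 10 days = Nov 15, 2030. Nov 15, 2030 is a Friday and is not a listed holiday, so no roll-forward applies.

Nov 15, 2030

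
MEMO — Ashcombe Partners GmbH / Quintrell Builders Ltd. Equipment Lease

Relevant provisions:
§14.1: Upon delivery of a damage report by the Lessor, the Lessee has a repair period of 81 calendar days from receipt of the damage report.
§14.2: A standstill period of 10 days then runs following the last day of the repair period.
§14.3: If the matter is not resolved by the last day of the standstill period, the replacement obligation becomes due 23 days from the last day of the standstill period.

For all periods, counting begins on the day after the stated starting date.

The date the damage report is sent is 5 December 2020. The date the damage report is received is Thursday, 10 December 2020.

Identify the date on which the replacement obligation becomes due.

The last day of the repair period: 10 December 2020 + 81 days = 1 March 2021.
The last day of the standstill period: 1 March 2021 + 10 days = 11 March 2021.
The date on which the replacement obligation becomes due: 23 calendar days after 11 March 2021 is 3 April 2021.

3 April 2021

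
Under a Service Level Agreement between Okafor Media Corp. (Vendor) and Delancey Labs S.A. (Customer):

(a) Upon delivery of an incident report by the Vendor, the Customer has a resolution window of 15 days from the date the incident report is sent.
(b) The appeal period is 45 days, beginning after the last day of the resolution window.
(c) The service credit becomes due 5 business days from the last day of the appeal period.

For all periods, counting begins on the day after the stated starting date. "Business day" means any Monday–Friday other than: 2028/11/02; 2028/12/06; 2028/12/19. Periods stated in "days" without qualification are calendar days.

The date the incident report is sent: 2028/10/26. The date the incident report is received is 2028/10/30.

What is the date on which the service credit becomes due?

The last day of the resolution window: 15 calendar days after 2028/10/26 is 2028/11/10.
Adding 45 calendar days to 2028/11/10 gives 2028/12/25, which is the last day of the appeal period.
The date on which the service credit becomes due: 5 business days after Monday, 2028/12/25, skipping weekends — Dec 26, Dec 27, Dec 28, Dec 29, Jan 1 — lands on Monday, 2029/01/01.

2029/01/01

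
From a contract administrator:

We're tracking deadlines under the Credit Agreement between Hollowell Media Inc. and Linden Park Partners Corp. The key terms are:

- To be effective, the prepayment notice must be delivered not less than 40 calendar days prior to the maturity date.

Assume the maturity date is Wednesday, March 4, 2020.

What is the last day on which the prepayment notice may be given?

January 24, 2020

March 4, 2020 minus 40 days is January 24, 2020.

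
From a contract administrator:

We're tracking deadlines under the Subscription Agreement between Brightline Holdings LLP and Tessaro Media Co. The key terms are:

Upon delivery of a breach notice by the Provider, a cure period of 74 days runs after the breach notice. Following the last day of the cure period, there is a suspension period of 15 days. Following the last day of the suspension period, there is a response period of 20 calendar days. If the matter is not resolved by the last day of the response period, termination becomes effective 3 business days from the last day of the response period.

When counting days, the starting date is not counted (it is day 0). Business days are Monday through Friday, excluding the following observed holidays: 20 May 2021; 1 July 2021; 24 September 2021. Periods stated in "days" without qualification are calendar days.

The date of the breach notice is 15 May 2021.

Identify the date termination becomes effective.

The last day of the cure period: 74 calendar days after 15 May 2021 is 28 July 2021.
The last day of the suspension period: 15 calendar days after 28 July 2021 is 12 August 2021.
The last day of the response period: 20 calendar days after 12 August 2021 is 1 September 2021.
From Wednesday, 1 September 2021, 3 business days (Sep 2, Sep 3, Sep 6, skipping weekends) brings us to Monday, 6 September 2021, which is the date termination becomes effective.

6 September 2021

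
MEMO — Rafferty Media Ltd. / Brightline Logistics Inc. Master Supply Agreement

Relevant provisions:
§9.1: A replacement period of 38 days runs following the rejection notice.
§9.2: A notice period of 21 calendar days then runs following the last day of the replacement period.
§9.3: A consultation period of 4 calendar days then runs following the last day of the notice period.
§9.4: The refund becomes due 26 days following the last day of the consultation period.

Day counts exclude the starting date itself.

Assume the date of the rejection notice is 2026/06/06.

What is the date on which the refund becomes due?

2026/09/03

The last day of the replacement period: 38 calendar days after 2026/06/06 is 2026/07/14.
The last day of the notice period: 21 calendar days after 2026/07/14 is 2026/08/04.
Adding 4 calendar days to 2026/08/04 gives 2026/08/08, which is the last day of the consultation period.
Adding 26 calendar days to 2026/08/08 gives 2026/09/03, which is the date on which the refund becomes due.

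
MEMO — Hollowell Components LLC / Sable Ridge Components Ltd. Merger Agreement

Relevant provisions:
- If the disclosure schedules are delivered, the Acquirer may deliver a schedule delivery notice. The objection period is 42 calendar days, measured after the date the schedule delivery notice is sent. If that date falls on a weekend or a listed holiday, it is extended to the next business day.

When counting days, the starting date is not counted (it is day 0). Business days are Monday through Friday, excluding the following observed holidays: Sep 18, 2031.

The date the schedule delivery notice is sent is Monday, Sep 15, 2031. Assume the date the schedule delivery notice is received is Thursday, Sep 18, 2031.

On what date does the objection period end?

The last day of the objection period: 42 calendar days after Sep 15, 2031 is Oct 27, 2031. Oct 27, 2031 is a Monday and is not a listed holiday, so no roll-forward applies.

Oct 27, 2031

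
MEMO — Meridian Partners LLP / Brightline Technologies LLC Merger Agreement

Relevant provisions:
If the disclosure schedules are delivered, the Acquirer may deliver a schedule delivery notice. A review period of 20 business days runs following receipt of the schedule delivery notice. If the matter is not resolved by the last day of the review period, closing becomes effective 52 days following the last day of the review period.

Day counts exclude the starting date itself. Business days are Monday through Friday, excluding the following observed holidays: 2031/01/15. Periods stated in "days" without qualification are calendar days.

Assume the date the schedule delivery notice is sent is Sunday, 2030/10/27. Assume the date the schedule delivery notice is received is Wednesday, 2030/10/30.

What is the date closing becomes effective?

The last day of the review period: counting 20 business days from Wednesday, 2030/10/30 (Oct 31, Nov 1, Nov 4, Nov 5, …, Nov 25, Nov 26, Nov 27, skipping weekends) reaches Wednesday, 2030/11/27.
Adding 52 calendar days to 2030/11/27 gives 2031/01/18, which is the date closing becomes effective.

2031/01/18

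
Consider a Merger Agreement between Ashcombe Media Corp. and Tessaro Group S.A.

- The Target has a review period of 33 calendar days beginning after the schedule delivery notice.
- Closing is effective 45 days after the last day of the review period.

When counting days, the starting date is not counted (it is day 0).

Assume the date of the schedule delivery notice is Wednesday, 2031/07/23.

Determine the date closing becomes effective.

2031/10/09

Adding 33 calendar days to 2031/07/23 gives 2031/08/25, which is the last day of the review period.
The date closing becomes effective: 2031/08/25 + 45 days = 2031/10/09.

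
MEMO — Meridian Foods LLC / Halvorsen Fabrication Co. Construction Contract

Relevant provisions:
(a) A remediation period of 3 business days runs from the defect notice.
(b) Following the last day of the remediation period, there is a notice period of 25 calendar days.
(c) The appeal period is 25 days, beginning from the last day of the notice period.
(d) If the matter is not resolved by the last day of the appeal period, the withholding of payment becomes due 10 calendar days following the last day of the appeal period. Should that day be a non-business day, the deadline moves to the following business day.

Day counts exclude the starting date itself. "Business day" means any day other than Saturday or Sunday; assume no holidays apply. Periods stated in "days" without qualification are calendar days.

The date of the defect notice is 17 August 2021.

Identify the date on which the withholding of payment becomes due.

19 October 2021

The last day of the remediation period: 3 business days after Tuesday, 17 August 2021, skipping weekends — Aug 18, Aug 19, Aug 20 — lands on Friday, 20 August 2021.
The last day of the notice period: 20 August 2021 + 25 days = 14 September 2021.
The last day of the appeal period: 14 September 2021 + 25 days = 9 October 2021.
The date on which the withholding of payment becomes due: 9 October 2021 + 10 days = 19 October 2021. 19 October 2021 is a Tuesday, so no roll-forward applies.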